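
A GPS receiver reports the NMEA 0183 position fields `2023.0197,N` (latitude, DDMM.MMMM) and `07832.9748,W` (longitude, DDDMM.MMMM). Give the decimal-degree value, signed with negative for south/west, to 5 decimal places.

φ: split at 2 digits → 20° and 23.0197′; 20 + 23.0197/60 = 20.383662
N ⇒ keep positive
Lon: degrees = first 3 digits = 78, minutes = 32.9748; 78 + 32.9748/60 = 78.549580
W ⇒ negate

20.38366, -78.54958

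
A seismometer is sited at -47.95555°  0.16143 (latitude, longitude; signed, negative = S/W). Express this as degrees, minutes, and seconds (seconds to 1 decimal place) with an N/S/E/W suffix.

47°57′20.0″ S, 0°09′41.1″ E

Latitude is negative → S; |value| = 47.955550
φ: 0.955550 × 60 = 57.33300′ → 57′, remainder × 60 = 19.980″
Lon: 0.161430 × 60 = 9.68580′ → 9′, remainder × 60 = 41.148″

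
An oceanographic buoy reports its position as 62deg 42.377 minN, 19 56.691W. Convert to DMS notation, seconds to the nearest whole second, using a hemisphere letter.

62°42′23″ N, 19°56′41″ W

Latitude: fractional minutes 0.37700 × 60 = 22.62″
Lon: 56.69100′ → 56′ and 0.69100 × 60 = 41.46″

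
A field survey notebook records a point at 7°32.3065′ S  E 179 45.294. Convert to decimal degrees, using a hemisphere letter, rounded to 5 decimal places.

φ: 7 + 32.3065/60 = 7.538442
λ: 45.294′ = 0.754900°; total 179.754900

7.53844° S, 179.75490° E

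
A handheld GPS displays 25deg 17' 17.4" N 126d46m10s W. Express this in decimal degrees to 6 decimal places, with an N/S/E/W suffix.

Latitude: 25 + 17/60 + 17.4/3600 = 25.2881667
Lon: 126 + 46/60 + 10/3600 = 126.7694444

25.288167° N, 126.769444° W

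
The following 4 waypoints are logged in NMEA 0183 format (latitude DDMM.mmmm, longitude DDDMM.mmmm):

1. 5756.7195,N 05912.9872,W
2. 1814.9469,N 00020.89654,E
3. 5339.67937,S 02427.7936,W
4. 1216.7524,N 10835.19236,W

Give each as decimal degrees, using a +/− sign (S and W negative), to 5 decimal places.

Point 1:
  φ: degrees = first 2 digits = 57, minutes = 56.7195; 57 + 56.7195/60 = 57.945325
  N → positive
  Longitude: split at 3 digits → 059° and 12.9872′; 59 + 12.9872/60 = 59.216453
  hemisphere W, so the sign is −
Point 2:
  Lat: degrees = first 2 digits = 18, minutes = 14.9469; 18 + 14.9469/60 = 18.249115
  N ⇒ keep positive
  Lon: split at 3 digits → 000° and 20.89654′; 0 + 20.89654/60 = 0.348276
  E → positive
Point 3:
  Lat: split at 2 digits → 53° and 39.67937′; 53 + 39.67937/60 = 53.661323
  S → negative
  λ: degrees = first 3 digits = 24, minutes = 27.7936; 24 + 27.7936/60 = 24.463227
  hemisphere W, so the sign is −
Point 4:
  Lat: split at 2 digits → 12° and 16.7524′; 12 + 16.7524/60 = 12.279207
  N ⇒ keep positive
  Lon: degrees = first 3 digits = 108, minutes = 35.19236; 108 + 35.19236/60 = 108.586539
  W ⇒ negate

1. 57.94533, -59.21645
2. 18.24912, 0.34828
3. -53.66132, -24.46323
4. 12.27921, -108.58654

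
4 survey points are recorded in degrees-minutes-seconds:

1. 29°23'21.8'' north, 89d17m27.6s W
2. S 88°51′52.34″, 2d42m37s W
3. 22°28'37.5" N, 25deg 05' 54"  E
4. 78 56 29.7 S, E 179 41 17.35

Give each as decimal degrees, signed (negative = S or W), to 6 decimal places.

1. 29.389389, -89.291000
2. -88.864539, -2.710278
3. 22.477083, 25.098333
4. -78.941583, 179.688153

Point 1:
  φ: 23′ + 21.8″ = 23.36333′; 29 + 23.36333/60 = 29.3893889
  N → positive
  Lon: 89 + 17/60 + 27.6/3600 = 89.2910000
  W → negative
Point 2:
  Lat: 88° + 51/60 + 52.34/3600 = 88 + 0.850000 + 0.014539 = 88.8645389
  S → negative
  Lon: 2° + 42/60 + 37/3600 = 2 + 0.700000 + 0.010278 = 2.7102778
  W ⇒ negate
Point 3:
  Lat: 22° + 28/60 + 37.5/3600 = 22 + 0.466667 + 0.010417 = 22.4770833
  N ⇒ keep positive
  Lon: 25° + 5/60 + 54/3600 = 25 + 0.083333 + 0.015000 = 25.0983333
  E → positive
Point 4:
  φ: 56′ + 29.7″ = 56.49500′; 78 + 56.49500/60 = 78.9415833
  S ⇒ negate
  Longitude: 41′ + 17.35″ = 41.28917′; 179 + 41.28917/60 = 179.6881528
  E → positive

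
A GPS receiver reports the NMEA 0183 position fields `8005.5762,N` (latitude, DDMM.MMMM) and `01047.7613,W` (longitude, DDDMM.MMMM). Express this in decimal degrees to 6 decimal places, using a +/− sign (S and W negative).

80.092937, -10.796022

Lat: split at 2 digits → 80° and 5.5762′; 80 + 5.5762/60 = 80.0929367
N → positive
λ: degrees = first 3 digits = 10, minutes = 47.7613; 10 + 47.7613/60 = 10.7960217
W → negative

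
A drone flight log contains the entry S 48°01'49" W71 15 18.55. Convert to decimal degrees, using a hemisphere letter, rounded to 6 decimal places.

48.030278° S, 71.255153° W

Lat: 1′ + 49″ = 1.81667′; 48 + 1.81667/60 = 48.0302778
Longitude: 71 + 15/60 + 18.55/3600 = 71.2551528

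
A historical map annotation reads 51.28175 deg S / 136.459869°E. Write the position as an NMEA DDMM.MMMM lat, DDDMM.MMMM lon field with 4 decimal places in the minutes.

φ: minutes = (51.281750 − 51) × 60 = 16.905000
Longitude: fractional part 0.459869 → 27.592140 minutes

5116.9050,S / 13627.5921,E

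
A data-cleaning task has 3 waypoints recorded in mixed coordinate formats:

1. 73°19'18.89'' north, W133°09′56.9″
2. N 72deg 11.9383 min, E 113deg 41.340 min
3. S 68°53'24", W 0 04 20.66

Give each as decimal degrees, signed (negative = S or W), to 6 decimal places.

Point 1:
  φ: 73° + 19/60 + 18.89/3600 = 73 + 0.316667 + 0.005247 = 73.3219139
  N ⇒ keep positive
  Longitude: 9′ + 56.9″ = 9.94833′; 133 + 9.94833/60 = 133.1658056
  W → negative
Point 2:
  φ: 11.9383′ = 0.198972°; total 72.1989717
  N → positive
  Lon: 41.34′ = 0.689000°; total 113.6890000
  E → positive
Point 3:
  Lat: 68 + 53/60 + 24/3600 = 68.8900000
  S → negative
  Lon: 4′ + 20.66″ = 4.34433′; 0 + 4.34433/60 = 0.0724056
  hemisphere W, so the sign is −

1. 73.321914, -133.165806
2. 72.198972, 113.689000
3. -68.890000, -0.072406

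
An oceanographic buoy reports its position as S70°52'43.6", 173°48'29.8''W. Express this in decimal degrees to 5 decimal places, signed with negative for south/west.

-70.87878, -173.80828

Latitude: 52′ + 43.6″ = 52.72667′; 70 + 52.72667/60 = 70.878778
S ⇒ negate
λ: 173 + 48/60 + 29.8/3600 = 173.808278
W ⇒ negate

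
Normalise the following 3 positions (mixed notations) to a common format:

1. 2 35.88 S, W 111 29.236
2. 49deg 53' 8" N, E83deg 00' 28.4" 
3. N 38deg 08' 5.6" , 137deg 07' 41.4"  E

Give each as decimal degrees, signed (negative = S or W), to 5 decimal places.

1. -2.59800, -111.48727
2. 49.88556, 83.00789
3. 38.13489, 137.12817

Point 1:
  φ: 35.88′ = 0.598000°; total 2.598000
  S ⇒ negate
  Lon: 29.236′ = 0.487267°; total 111.487267
  hemisphere W, so the sign is −
Point 2:
  φ: 49 + 53/60 + 8/3600 = 49.885556
  N → positive
  λ: 83 + 0/60 + 28.4/3600 = 83.007889
  E ⇒ keep positive
Point 3:
  Latitude: 8′ + 5.6″ = 8.09333′; 38 + 8.09333/60 = 38.134889
  N → positive
  λ: 7′ + 41.4″ = 7.69000′; 137 + 7.69000/60 = 137.128167
  E → positive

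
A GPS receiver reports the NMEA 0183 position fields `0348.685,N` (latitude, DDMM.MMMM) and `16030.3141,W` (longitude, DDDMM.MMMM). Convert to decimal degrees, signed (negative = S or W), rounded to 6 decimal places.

3.811417, -160.505235

Lat: degrees = first 2 digits = 3, minutes = 48.685; 3 + 48.685/60 = 3.8114167
N → positive
Longitude: split at 3 digits → 160° and 30.3141′; 160 + 30.3141/60 = 160.5052350
W → negative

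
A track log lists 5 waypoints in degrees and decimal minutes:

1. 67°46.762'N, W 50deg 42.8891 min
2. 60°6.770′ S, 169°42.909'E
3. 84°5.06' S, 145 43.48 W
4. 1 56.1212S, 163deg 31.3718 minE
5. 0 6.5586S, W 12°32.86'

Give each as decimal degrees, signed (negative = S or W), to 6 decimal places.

1. 67.779367, -50.714818
2. -60.112833, 169.715150
3. -84.084333, -145.724667
4. -1.935353, 163.522863
5. -0.109310, -12.547667

Point 1:
  Lat: 46.762′ = 0.779367°; total 67.7793667
  N → positive
  Lon: 50 + 42.8891/60 = 50.7148183
  W → negative
Point 2:
  Lat: 6.77′ = 0.112833°; total 60.1128333
  S → negative
  Longitude: 42.909′ = 0.715150°; total 169.7151500
  E → positive
Point 3:
  φ: 84 + 5.06/60 = 84.0843333
  S ⇒ negate
  Lon: 43.48′ = 0.724667°; total 145.7246667
  W → negative
Point 4:
  Lat: 1 + 56.1212/60 = 1.9353533
  S ⇒ negate
  Lon: 31.3718′ = 0.522863°; total 163.5228633
  E → positive
Point 5:
  Latitude: 6.5586′ = 0.109310°; total 0.1093100
  S → negative
  Lon: 12 + 32.86/60 = 12.5476667
  W → negative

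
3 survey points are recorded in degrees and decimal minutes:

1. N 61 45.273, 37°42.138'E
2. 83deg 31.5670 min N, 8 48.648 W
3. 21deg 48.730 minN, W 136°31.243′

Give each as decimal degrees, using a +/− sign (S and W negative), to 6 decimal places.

1. 61.754550, 37.702300
2. 83.526117, -8.810800
3. 21.812167, -136.520717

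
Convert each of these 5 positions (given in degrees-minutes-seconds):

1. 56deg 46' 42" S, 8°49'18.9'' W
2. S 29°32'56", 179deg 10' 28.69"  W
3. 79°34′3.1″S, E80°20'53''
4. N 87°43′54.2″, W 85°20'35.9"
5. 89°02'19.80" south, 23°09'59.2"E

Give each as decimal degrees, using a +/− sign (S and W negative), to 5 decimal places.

1. -56.77833, -8.82192
2. -29.54889, -179.17464
3. -79.56753, 80.34806
4. 87.73172, -85.34331
5. -89.03883, 23.16644

Point 1:
  Lat: 56° + 46/60 + 42/3600 = 56 + 0.766667 + 0.011667 = 56.778333
  S ⇒ negate
  λ: 8 + 49/60 + 18.9/3600 = 8.821917
  hemisphere W, so the sign is −
Point 2:
  Lat: 29° + 32/60 + 56/3600 = 29 + 0.533333 + 0.015556 = 29.548889
  hemisphere S, so the sign is −
  Longitude: 10′ + 28.69″ = 10.47817′; 179 + 10.47817/60 = 179.174636
  hemisphere W, so the sign is −
Point 3:
  φ: 79° + 34/60 + 3.1/3600 = 79 + 0.566667 + 0.000861 = 79.567528
  S ⇒ negate
  Lon: 20′ + 53″ = 20.88333′; 80 + 20.88333/60 = 80.348056
  E ⇒ keep positive
Point 4:
  Latitude: 87 + 43/60 + 54.2/3600 = 87.731722
  N → positive
  λ: 20′ + 35.9″ = 20.59833′; 85 + 20.59833/60 = 85.343306
  W ⇒ negate
Point 5:
  Latitude: 89° + 2/60 + 19.8/3600 = 89 + 0.033333 + 0.005500 = 89.038833
  S ⇒ negate
  λ: 23 + 9/60 + 59.2/3600 = 23.166444
  E → positive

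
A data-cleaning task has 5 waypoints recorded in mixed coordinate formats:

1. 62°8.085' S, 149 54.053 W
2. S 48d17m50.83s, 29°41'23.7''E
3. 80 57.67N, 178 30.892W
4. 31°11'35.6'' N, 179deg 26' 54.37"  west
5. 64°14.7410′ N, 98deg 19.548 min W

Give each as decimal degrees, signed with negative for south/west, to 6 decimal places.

Point 1:
  Latitude: 62 + 8.085/60 = 62.1347500
  S → negative
  Lon: 149 + 54.053/60 = 149.9008833
  hemisphere W, so the sign is −
Point 2:
  Lat: 17′ + 50.83″ = 17.84717′; 48 + 17.84717/60 = 48.2974528
  hemisphere S, so the sign is −
  Longitude: 29° + 41/60 + 23.7/3600 = 29 + 0.683333 + 0.006583 = 29.6899167
  E → positive
Point 3:
  Lat: 57.67′ = 0.961167°; total 80.9611667
  N → positive
  Lon: 178 + 30.892/60 = 178.5148667
  W → negative
Point 4:
  Lat: 11′ + 35.6″ = 11.59333′; 31 + 11.59333/60 = 31.1932222
  N ⇒ keep positive
  Longitude: 179° + 26/60 + 54.37/3600 = 179 + 0.433333 + 0.015103 = 179.4484361
  W ⇒ negate
Point 5:
  φ: 64 + 14.741/60 = 64.2456833
  N → positive
  Longitude: 19.548′ = 0.325800°; total 98.3258000
  W ⇒ negate

1. -62.134750, -149.900883
2. -48.297453, 29.689917
3. 80.961167, -178.514867
4. 31.193222, -179.448436
5. 64.245683, -98.325800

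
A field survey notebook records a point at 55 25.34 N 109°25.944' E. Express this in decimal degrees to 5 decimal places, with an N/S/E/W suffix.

Latitude: 55 + 25.34/60 = 55.422333
λ: 25.944′ = 0.432400°; total 109.432400

55.42233° N, 109.43240° E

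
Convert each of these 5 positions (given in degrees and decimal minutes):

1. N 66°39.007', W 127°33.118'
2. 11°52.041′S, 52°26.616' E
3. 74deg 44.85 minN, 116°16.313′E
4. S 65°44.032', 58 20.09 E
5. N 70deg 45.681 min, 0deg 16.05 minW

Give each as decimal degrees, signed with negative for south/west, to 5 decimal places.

1. 66.65012, -127.55197
2. -11.86735, 52.44360
3. 74.74750, 116.27188
4. -65.73387, 58.33483
5. 70.76135, -0.26750

Point 1:
  φ: 39.007′ = 0.650117°; total 66.650117
  N → positive
  Longitude: 127 + 33.118/60 = 127.551967
  W → negative
Point 2:
  Lat: 52.041′ = 0.867350°; total 11.867350
  hemisphere S, so the sign is −
  Longitude: 26.616′ = 0.443600°; total 52.443600
  E → positive
Point 3:
  φ: 44.85′ = 0.747500°; total 74.747500
  N ⇒ keep positive
  λ: 16.313′ = 0.271883°; total 116.271883
  E → positive
Point 4:
  φ: 65 + 44.032/60 = 65.733867
  hemisphere S, so the sign is −
  Lon: 58 + 20.09/60 = 58.334833
  E ⇒ keep positive
Point 5:
  Latitude: 45.681′ = 0.761350°; total 70.761350
  N ⇒ keep positive
  Lon: 16.05′ = 0.267500°; total 0.267500
  hemisphere W, so the sign is −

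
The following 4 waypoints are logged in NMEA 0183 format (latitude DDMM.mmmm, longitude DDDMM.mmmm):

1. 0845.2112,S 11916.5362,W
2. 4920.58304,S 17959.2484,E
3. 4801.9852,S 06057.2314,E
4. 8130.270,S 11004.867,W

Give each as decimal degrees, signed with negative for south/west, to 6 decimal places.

1. -8.753520, -119.275603
2. -49.343051, 179.987473
3. -48.033087, 60.953857
4. -81.504500, -110.081117

Point 1:
  Latitude: degrees = first 2 digits = 8, minutes = 45.2112; 8 + 45.2112/60 = 8.7535200
  S ⇒ negate
  Longitude: split at 3 digits → 119° and 16.5362′; 119 + 16.5362/60 = 119.2756033
  W ⇒ negate
Point 2:
  φ: split at 2 digits → 49° and 20.58304′; 49 + 20.58304/60 = 49.3430507
  S → negative
  λ: degrees = first 3 digits = 179, minutes = 59.2484; 179 + 59.2484/60 = 179.9874733
  E → positive
Point 3:
  Latitude: degrees = first 2 digits = 48, minutes = 1.9852; 48 + 1.9852/60 = 48.0330867
  S ⇒ negate
  Lon: degrees = first 3 digits = 60, minutes = 57.2314; 60 + 57.2314/60 = 60.9538567
  E ⇒ keep positive
Point 4:
  Latitude: degrees = first 2 digits = 81, minutes = 30.27; 81 + 30.27/60 = 81.5045000
  S → negative
  λ: split at 3 digits → 110° and 4.867′; 110 + 4.867/60 = 110.0811167
  hemisphere W, so the sign is −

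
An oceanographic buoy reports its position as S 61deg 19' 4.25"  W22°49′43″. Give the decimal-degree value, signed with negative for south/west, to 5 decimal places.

Latitude: 61° + 19/60 + 4.25/3600 = 61 + 0.316667 + 0.001181 = 61.317847
S → negative
Lon: 49′ + 43″ = 49.71667′; 22 + 49.71667/60 = 22.828611
W ⇒ negate

-61.31785, -22.82861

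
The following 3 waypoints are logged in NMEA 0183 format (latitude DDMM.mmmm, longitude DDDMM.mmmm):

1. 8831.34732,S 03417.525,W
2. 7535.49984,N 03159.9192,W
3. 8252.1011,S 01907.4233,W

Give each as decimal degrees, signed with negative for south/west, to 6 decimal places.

1. -88.522455, -34.292083
2. 75.591664, -31.998653
3. -82.868352, -19.123722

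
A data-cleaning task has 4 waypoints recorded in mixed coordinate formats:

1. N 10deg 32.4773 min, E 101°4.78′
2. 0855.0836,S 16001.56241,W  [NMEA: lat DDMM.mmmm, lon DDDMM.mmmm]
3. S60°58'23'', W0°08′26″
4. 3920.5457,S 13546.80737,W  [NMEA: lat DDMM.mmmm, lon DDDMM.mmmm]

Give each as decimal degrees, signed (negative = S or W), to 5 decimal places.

1. 10.54129, 101.07967
2. -8.91806, -160.02604
3. -60.97306, -0.14056
4. -39.34243, -135.78012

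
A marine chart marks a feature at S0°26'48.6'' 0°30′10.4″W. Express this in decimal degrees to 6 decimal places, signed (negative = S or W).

-0.446833, -0.502889

φ: 0° + 26/60 + 48.6/3600 = 0 + 0.433333 + 0.013500 = 0.4468333
hemisphere S, so the sign is −
λ: 0 + 30/60 + 10.4/3600 = 0.5028889
W → negative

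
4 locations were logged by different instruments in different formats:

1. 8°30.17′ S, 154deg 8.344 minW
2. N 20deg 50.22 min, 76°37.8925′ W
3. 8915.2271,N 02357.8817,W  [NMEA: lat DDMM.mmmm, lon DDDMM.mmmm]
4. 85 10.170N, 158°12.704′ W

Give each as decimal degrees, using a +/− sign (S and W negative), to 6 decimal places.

1. -8.502833, -154.139067
2. 20.837000, -76.631542
3. 89.253785, -23.964695
4. 85.169500, -158.211733

Point 1:
  φ: 30.17′ = 0.502833°; total 8.5028333
  S ⇒ negate
  Lon: 154 + 8.344/60 = 154.1390667
  W ⇒ negate
Point 2:
  Latitude: 20 + 50.22/60 = 20.8370000
  N → positive
  Lon: 76 + 37.8925/60 = 76.6315417
  W → negative
Point 3:
  Lat: split at 2 digits → 89° and 15.2271′; 89 + 15.2271/60 = 89.2537850
  N ⇒ keep positive
  Longitude: degrees = first 3 digits = 23, minutes = 57.8817; 23 + 57.8817/60 = 23.9646950
  hemisphere W, so the sign is −
Point 4:
  φ: 10.17′ = 0.169500°; total 85.1695000
  N → positive
  λ: 158 + 12.704/60 = 158.2117333
  W ⇒ negate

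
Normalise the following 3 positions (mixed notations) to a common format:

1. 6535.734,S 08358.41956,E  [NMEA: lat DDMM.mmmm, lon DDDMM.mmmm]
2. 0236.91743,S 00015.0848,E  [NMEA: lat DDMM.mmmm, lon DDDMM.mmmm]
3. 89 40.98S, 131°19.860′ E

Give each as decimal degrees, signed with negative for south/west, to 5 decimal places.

Point 1:
  Lat: degrees = first 2 digits = 65, minutes = 35.734; 65 + 35.734/60 = 65.595567
  S ⇒ negate
  λ: degrees = first 3 digits = 83, minutes = 58.41956; 83 + 58.41956/60 = 83.973659
  E ⇒ keep positive
Point 2:
  Lat: degrees = first 2 digits = 2, minutes = 36.91743; 2 + 36.91743/60 = 2.615291
  hemisphere S, so the sign is −
  Lon: degrees = first 3 digits = 0, minutes = 15.0848; 0 + 15.0848/60 = 0.251413
  E ⇒ keep positive
Point 3:
  φ: 40.98′ = 0.683000°; total 89.683000
  S → negative
  Lon: 131 + 19.86/60 = 131.331000
  E → positive

1. -65.59557, 83.97366
2. -2.61529, 0.25141
3. -89.68300, 131.33100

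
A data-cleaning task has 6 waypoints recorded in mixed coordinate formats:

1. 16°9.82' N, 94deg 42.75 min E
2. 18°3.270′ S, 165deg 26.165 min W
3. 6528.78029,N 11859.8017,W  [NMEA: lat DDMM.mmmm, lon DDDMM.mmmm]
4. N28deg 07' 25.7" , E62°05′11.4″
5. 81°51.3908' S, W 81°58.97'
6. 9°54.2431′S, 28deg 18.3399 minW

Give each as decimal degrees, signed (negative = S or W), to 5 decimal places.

1. 16.16367, 94.71250
2. -18.05450, -165.43608
3. 65.47967, -118.99670
4. 28.12381, 62.08650
5. -81.85651, -81.98283
6. -9.90405, -28.30567

Point 1:
  φ: 16 + 9.82/60 = 16.163667
  N → positive
  Lon: 42.75′ = 0.712500°; total 94.712500
  E → positive
Point 2:
  Latitude: 3.27′ = 0.054500°; total 18.054500
  hemisphere S, so the sign is −
  λ: 26.165′ = 0.436083°; total 165.436083
  W → negative
Point 3:
  Latitude: split at 2 digits → 65° and 28.78029′; 65 + 28.78029/60 = 65.479672
  N ⇒ keep positive
  Lon: split at 3 digits → 118° and 59.8017′; 118 + 59.8017/60 = 118.996695
  hemisphere W, so the sign is −
Point 4:
  Latitude: 7′ + 25.7″ = 7.42833′; 28 + 7.42833/60 = 28.123806
  N → positive
  Longitude: 5′ + 11.4″ = 5.19000′; 62 + 5.19000/60 = 62.086500
  E → positive
Point 5:
  Latitude: 81 + 51.3908/60 = 81.856513
  S → negative
  Lon: 81 + 58.97/60 = 81.982833
  hemisphere W, so the sign is −
Point 6:
  Lat: 9 + 54.2431/60 = 9.904052
  S → negative
  λ: 28 + 18.3399/60 = 28.305665
  hemisphere W, so the sign is −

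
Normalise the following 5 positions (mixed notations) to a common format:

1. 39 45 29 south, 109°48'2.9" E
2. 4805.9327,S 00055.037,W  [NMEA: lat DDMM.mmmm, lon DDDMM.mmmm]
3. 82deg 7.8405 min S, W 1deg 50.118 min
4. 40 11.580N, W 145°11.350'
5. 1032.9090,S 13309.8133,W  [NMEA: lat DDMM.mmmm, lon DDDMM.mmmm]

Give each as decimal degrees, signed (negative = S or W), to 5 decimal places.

1. -39.75806, 109.80081
2. -48.09888, -0.91728
3. -82.13068, -1.83530
4. 40.19300, -145.18917
5. -10.54848, -133.16356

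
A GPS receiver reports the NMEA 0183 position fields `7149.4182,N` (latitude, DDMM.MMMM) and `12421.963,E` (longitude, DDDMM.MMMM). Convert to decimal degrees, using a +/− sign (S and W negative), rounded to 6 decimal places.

71.823637, 124.366050

Latitude: degrees = first 2 digits = 71, minutes = 49.4182; 71 + 49.4182/60 = 71.8236367
N ⇒ keep positive
Longitude: degrees = first 3 digits = 124, minutes = 21.963; 124 + 21.963/60 = 124.3660500
E → positive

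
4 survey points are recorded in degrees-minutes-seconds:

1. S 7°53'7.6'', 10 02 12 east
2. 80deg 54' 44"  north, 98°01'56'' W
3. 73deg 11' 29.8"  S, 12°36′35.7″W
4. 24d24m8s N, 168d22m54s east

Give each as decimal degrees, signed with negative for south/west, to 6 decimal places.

1. -7.885444, 10.036667
2. 80.912222, -98.032222
3. -73.191611, -12.609917
4. 24.402222, 168.381667

Point 1:
  φ: 7 + 53/60 + 7.6/3600 = 7.8854444
  S ⇒ negate
  Longitude: 2′ + 12″ = 2.20000′; 10 + 2.20000/60 = 10.0366667
  E → positive
Point 2:
  φ: 54′ + 44″ = 54.73333′; 80 + 54.73333/60 = 80.9122222
  N ⇒ keep positive
  λ: 98° + 1/60 + 56/3600 = 98 + 0.016667 + 0.015556 = 98.0322222
  W → negative
Point 3:
  Latitude: 11′ + 29.8″ = 11.49667′; 73 + 11.49667/60 = 73.1916111
  S ⇒ negate
  Lon: 12° + 36/60 + 35.7/3600 = 12 + 0.600000 + 0.009917 = 12.6099167
  W → negative
Point 4:
  Latitude: 24 + 24/60 + 8/3600 = 24.4022222
  N ⇒ keep positive
  λ: 168 + 22/60 + 54/3600 = 168.3816667
  E ⇒ keep positive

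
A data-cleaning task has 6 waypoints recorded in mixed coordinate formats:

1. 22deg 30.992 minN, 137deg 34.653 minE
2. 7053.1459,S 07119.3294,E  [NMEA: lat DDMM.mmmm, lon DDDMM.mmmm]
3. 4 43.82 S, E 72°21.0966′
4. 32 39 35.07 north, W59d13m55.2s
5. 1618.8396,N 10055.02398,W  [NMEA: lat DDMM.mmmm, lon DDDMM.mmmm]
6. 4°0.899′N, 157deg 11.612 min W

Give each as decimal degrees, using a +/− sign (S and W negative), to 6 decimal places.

1. 22.516533, 137.577550
2. -70.885765, 71.322157
3. -4.730333, 72.351610
4. 32.659742, -59.232000
5. 16.313993, -100.917066
6. 4.014983, -157.193533

Point 1:
  Lat: 30.992′ = 0.516533°; total 22.5165333
  N → positive
  Longitude: 34.653′ = 0.577550°; total 137.5775500
  E → positive
Point 2:
  φ: split at 2 digits → 70° and 53.1459′; 70 + 53.1459/60 = 70.8857650
  S → negative
  Lon: degrees = first 3 digits = 71, minutes = 19.3294; 71 + 19.3294/60 = 71.3221567
  E ⇒ keep positive
Point 3:
  Latitude: 4 + 43.82/60 = 4.7303333
  S → negative
  Lon: 21.0966′ = 0.351610°; total 72.3516100
  E ⇒ keep positive
Point 4:
  Latitude: 32 + 39/60 + 35.07/3600 = 32.6597417
  N ⇒ keep positive
  Lon: 59° + 13/60 + 55.2/3600 = 59 + 0.216667 + 0.015333 = 59.2320000
  hemisphere W, so the sign is −
Point 5:
  φ: split at 2 digits → 16° and 18.8396′; 16 + 18.8396/60 = 16.3139933
  N → positive
  Lon: split at 3 digits → 100° and 55.02398′; 100 + 55.02398/60 = 100.9170663
  W → negative
Point 6:
  φ: 0.899′ = 0.014983°; total 4.0149833
  N ⇒ keep positive
  Lon: 157 + 11.612/60 = 157.1935333
  W → negative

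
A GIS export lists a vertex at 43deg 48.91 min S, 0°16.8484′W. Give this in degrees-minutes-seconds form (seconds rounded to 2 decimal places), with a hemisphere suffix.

43°48′54.60″ S, 0°16′50.90″ W

Latitude: fractional minutes 0.91000 × 60 = 54.6000″
Longitude: 16.84840′ → 16′ and 0.84840 × 60 = 50.9040″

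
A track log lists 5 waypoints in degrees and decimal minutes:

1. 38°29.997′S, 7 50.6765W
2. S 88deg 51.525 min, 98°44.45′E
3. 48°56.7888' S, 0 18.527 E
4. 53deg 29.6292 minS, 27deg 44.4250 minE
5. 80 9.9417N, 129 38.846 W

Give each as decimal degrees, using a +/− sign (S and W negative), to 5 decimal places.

1. -38.49995, -7.84461
2. -88.85875, 98.74083
3. -48.94648, 0.30878
4. -53.49382, 27.74042
5. 80.16570, -129.64743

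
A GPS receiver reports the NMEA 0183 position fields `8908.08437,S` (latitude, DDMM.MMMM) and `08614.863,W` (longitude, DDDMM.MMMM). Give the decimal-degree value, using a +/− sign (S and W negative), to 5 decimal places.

-89.13474, -86.24772

Latitude: degrees = first 2 digits = 89, minutes = 8.08437; 89 + 8.08437/60 = 89.134740
S ⇒ negate
Lon: split at 3 digits → 086° and 14.863′; 86 + 14.863/60 = 86.247717
W → negative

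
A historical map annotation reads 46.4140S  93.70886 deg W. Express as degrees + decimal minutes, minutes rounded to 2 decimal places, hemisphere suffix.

46° 24.84′ S, 93° 42.53′ W

Latitude: fractional part 0.414000 → 24.8400 minutes
λ: 93° + 0.708860 × 60 = 93° 42.5316′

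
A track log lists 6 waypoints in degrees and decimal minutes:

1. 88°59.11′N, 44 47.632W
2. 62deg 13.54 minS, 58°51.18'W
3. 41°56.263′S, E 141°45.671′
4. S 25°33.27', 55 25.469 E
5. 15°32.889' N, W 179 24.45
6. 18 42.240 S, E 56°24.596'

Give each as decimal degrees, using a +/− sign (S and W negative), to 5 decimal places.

1. 88.98517, -44.79387
2. -62.22567, -58.85300
3. -41.93772, 141.76118
4. -25.55450, 55.42448
5. 15.54815, -179.40750
6. -18.70400, 56.40993

Point 1:
  φ: 88 + 59.11/60 = 88.985167
  N → positive
  Lon: 44 + 47.632/60 = 44.793867
  W → negative
Point 2:
  φ: 62 + 13.54/60 = 62.225667
  S → negative
  Lon: 51.18′ = 0.853000°; total 58.853000
  hemisphere W, so the sign is −
Point 3:
  φ: 56.263′ = 0.937717°; total 41.937717
  S ⇒ negate
  Longitude: 141 + 45.671/60 = 141.761183
  E ⇒ keep positive
Point 4:
  Latitude: 25 + 33.27/60 = 25.554500
  hemisphere S, so the sign is −
  Longitude: 25.469′ = 0.424483°; total 55.424483
  E ⇒ keep positive
Point 5:
  φ: 15 + 32.889/60 = 15.548150
  N → positive
  Longitude: 24.45′ = 0.407500°; total 179.407500
  hemisphere W, so the sign is −
Point 6:
  Lat: 42.24′ = 0.704000°; total 18.704000
  S ⇒ negate
  Longitude: 24.596′ = 0.409933°; total 56.409933
  E ⇒ keep positive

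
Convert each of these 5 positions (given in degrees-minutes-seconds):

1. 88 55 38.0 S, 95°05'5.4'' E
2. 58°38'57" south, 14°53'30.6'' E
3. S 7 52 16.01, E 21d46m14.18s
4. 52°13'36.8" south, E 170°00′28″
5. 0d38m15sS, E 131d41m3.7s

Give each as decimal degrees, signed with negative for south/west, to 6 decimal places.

1. -88.927222, 95.084833
2. -58.649167, 14.891833
3. -7.871114, 21.770606
4. -52.226889, 170.007778
5. -0.637500, 131.684361

Point 1:
  φ: 88 + 55/60 + 38/3600 = 88.9272222
  S → negative
  Lon: 95° + 5/60 + 5.4/3600 = 95 + 0.083333 + 0.001500 = 95.0848333
  E → positive
Point 2:
  Lat: 58 + 38/60 + 57/3600 = 58.6491667
  S → negative
  Longitude: 53′ + 30.6″ = 53.51000′; 14 + 53.51000/60 = 14.8918333
  E → positive
Point 3:
  Lat: 7° + 52/60 + 16.01/3600 = 7 + 0.866667 + 0.004447 = 7.8711139
  S → negative
  Longitude: 21° + 46/60 + 14.18/3600 = 21 + 0.766667 + 0.003939 = 21.7706056
  E → positive
Point 4:
  Latitude: 13′ + 36.8″ = 13.61333′; 52 + 13.61333/60 = 52.2268889
  hemisphere S, so the sign is −
  Longitude: 170 + 0/60 + 28/3600 = 170.0077778
  E ⇒ keep positive
Point 5:
  φ: 0 + 38/60 + 15/3600 = 0.6375000
  S → negative
  Lon: 131° + 41/60 + 3.7/3600 = 131 + 0.683333 + 0.001028 = 131.6843611
  E ⇒ keep positive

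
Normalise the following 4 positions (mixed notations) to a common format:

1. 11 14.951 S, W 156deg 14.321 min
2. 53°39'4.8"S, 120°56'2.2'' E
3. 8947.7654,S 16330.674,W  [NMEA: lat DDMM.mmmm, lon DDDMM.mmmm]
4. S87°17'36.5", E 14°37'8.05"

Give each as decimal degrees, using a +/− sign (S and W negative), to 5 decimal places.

Point 1:
  Lat: 11 + 14.951/60 = 11.249183
  hemisphere S, so the sign is −
  λ: 156 + 14.321/60 = 156.238683
  W ⇒ negate
Point 2:
  φ: 53 + 39/60 + 4.8/3600 = 53.651333
  S ⇒ negate
  Longitude: 120 + 56/60 + 2.2/3600 = 120.933944
  E ⇒ keep positive
Point 3:
  Lat: split at 2 digits → 89° and 47.7654′; 89 + 47.7654/60 = 89.796090
  hemisphere S, so the sign is −
  Longitude: degrees = first 3 digits = 163, minutes = 30.674; 163 + 30.674/60 = 163.511233
  W ⇒ negate
Point 4:
  Latitude: 87 + 17/60 + 36.5/3600 = 87.293472
  S → negative
  Lon: 37′ + 8.05″ = 37.13417′; 14 + 37.13417/60 = 14.618903
  E → positive

1. -11.24918, -156.23868
2. -53.65133, 120.93394
3. -89.79609, -163.51123
4. -87.29347, 14.61890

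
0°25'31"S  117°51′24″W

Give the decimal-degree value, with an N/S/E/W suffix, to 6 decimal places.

Latitude: 0° + 25/60 + 31/3600 = 0 + 0.416667 + 0.008611 = 0.4252778
Longitude: 51′ + 24″ = 51.40000′; 117 + 51.40000/60 = 117.8566667

0.425278° S, 117.856667° W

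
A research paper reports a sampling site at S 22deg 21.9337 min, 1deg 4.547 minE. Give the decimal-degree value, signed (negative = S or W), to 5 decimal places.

φ: 22 + 21.9337/60 = 22.365562
S → negative
Lon: 4.547′ = 0.075783°; total 1.075783
E → positive

-22.36556, 1.07578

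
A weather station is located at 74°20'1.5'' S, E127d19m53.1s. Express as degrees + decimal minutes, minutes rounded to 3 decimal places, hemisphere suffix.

Lat: 20 + 1.5/60 = 20.02500′
Lon: seconds/60 = 0.88500; minutes = 19 + 0.88500 = 19.88500

74° 20.025′ S, 127° 19.885′ E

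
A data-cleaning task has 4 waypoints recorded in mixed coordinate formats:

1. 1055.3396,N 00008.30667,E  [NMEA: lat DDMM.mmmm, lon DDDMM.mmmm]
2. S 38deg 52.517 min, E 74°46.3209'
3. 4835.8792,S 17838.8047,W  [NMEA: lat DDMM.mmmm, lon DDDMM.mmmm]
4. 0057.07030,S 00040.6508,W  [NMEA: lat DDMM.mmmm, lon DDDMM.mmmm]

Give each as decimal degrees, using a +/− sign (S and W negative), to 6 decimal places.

Point 1:
  Lat: split at 2 digits → 10° and 55.3396′; 10 + 55.3396/60 = 10.9223267
  N → positive
  Longitude: degrees = first 3 digits = 0, minutes = 8.30667; 0 + 8.30667/60 = 0.1384445
  E → positive
Point 2:
  Lat: 38 + 52.517/60 = 38.8752833
  S ⇒ negate
  Longitude: 46.3209′ = 0.772015°; total 74.7720150
  E → positive
Point 3:
  Latitude: split at 2 digits → 48° and 35.8792′; 48 + 35.8792/60 = 48.5979867
  S ⇒ negate
  λ: split at 3 digits → 178° and 38.8047′; 178 + 38.8047/60 = 178.6467450
  hemisphere W, so the sign is −
Point 4:
  Lat: degrees = first 2 digits = 0, minutes = 57.0703; 0 + 57.0703/60 = 0.9511717
  hemisphere S, so the sign is −
  Lon: split at 3 digits → 000° and 40.6508′; 0 + 40.6508/60 = 0.6775133
  W → negative

1. 10.922327, 0.138445
2. -38.875283, 74.772015
3. -48.597987, -178.646745
4. -0.951172, -0.677513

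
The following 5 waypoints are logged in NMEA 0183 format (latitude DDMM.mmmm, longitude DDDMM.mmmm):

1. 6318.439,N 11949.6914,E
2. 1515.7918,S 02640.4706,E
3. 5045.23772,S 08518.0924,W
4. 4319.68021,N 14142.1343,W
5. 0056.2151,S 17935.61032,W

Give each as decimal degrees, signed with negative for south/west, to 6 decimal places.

1. 63.307317, 119.828190
2. -15.263197, 26.674510
3. -50.753962, -85.301540
4. 43.328004, -141.702238
5. -0.936918, -179.593505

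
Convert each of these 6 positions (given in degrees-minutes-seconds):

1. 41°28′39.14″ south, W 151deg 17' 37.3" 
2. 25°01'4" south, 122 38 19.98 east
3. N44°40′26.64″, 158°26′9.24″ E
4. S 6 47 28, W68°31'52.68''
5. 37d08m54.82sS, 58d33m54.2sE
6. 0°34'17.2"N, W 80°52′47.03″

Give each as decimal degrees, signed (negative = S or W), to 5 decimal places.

Point 1:
  Lat: 41° + 28/60 + 39.14/3600 = 41 + 0.466667 + 0.010872 = 41.477539
  hemisphere S, so the sign is −
  Longitude: 151 + 17/60 + 37.3/3600 = 151.293694
  hemisphere W, so the sign is −
Point 2:
  φ: 25° + 1/60 + 4/3600 = 25 + 0.016667 + 0.001111 = 25.017778
  S ⇒ negate
  Longitude: 38′ + 19.98″ = 38.33300′; 122 + 38.33300/60 = 122.638883
  E → positive
Point 3:
  Lat: 40′ + 26.64″ = 40.44400′; 44 + 40.44400/60 = 44.674067
  N → positive
  Lon: 158 + 26/60 + 9.24/3600 = 158.435900
  E → positive
Point 4:
  Lat: 6° + 47/60 + 28/3600 = 6 + 0.783333 + 0.007778 = 6.791111
  S → negative
  Lon: 68 + 31/60 + 52.68/3600 = 68.531300
  W ⇒ negate
Point 5:
  φ: 37° + 8/60 + 54.82/3600 = 37 + 0.133333 + 0.015228 = 37.148561
  hemisphere S, so the sign is −
  Lon: 58° + 33/60 + 54.2/3600 = 58 + 0.550000 + 0.015056 = 58.565056
  E ⇒ keep positive
Point 6:
  Latitude: 0° + 34/60 + 17.2/3600 = 0 + 0.566667 + 0.004778 = 0.571444
  N ⇒ keep positive
  Longitude: 80° + 52/60 + 47.03/3600 = 80 + 0.866667 + 0.013064 = 80.879731
  W → negative

1. -41.47754, -151.29369
2. -25.01778, 122.63888
3. 44.67407, 158.43590
4. -6.79111, -68.53130
5. -37.14856, 58.56506
6. 0.57144, -80.87973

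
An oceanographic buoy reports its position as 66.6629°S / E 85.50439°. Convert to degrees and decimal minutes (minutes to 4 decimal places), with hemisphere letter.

66° 39.7740′ S, 85° 30.2634′ E

φ: 66° + 0.662900 × 60 = 66° 39.774000′
Longitude: fractional part 0.504390 → 30.263400 minutes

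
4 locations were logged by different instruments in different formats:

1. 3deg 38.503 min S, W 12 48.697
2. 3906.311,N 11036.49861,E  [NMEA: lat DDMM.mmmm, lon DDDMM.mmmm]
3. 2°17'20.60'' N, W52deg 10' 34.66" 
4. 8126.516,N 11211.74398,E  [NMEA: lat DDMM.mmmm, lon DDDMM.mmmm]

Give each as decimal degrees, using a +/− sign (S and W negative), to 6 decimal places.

1. -3.641717, -12.811617
2. 39.105183, 110.608310
3. 2.289056, -52.176294
4. 81.441933, 112.195733

Point 1:
  φ: 38.503′ = 0.641717°; total 3.6417167
  S → negative
  Lon: 12 + 48.697/60 = 12.8116167
  hemisphere W, so the sign is −
Point 2:
  Lat: degrees = first 2 digits = 39, minutes = 6.311; 39 + 6.311/60 = 39.1051833
  N ⇒ keep positive
  Longitude: degrees = first 3 digits = 110, minutes = 36.49861; 110 + 36.49861/60 = 110.6083102
  E → positive
Point 3:
  Latitude: 2 + 17/60 + 20.6/3600 = 2.2890556
  N → positive
  Lon: 52° + 10/60 + 34.66/3600 = 52 + 0.166667 + 0.009628 = 52.1762944
  W ⇒ negate
Point 4:
  Latitude: split at 2 digits → 81° and 26.516′; 81 + 26.516/60 = 81.4419333
  N → positive
  Lon: degrees = first 3 digits = 112, minutes = 11.74398; 112 + 11.74398/60 = 112.1957330
  E → positive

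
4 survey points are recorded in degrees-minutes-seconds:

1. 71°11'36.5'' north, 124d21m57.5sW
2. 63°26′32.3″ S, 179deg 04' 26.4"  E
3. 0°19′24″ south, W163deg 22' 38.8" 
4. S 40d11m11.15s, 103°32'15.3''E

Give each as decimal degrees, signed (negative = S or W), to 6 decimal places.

1. 71.193472, -124.365972
2. -63.442306, 179.074000
3. -0.323333, -163.377444
4. -40.186431, 103.537583

Point 1:
  Latitude: 11′ + 36.5″ = 11.60833′; 71 + 11.60833/60 = 71.1934722
  N ⇒ keep positive
  λ: 21′ + 57.5″ = 21.95833′; 124 + 21.95833/60 = 124.3659722
  W → negative
Point 2:
  Lat: 26′ + 32.3″ = 26.53833′; 63 + 26.53833/60 = 63.4423056
  hemisphere S, so the sign is −
  Longitude: 179° + 4/60 + 26.4/3600 = 179 + 0.066667 + 0.007333 = 179.0740000
  E → positive
Point 3:
  φ: 19′ + 24″ = 19.40000′; 0 + 19.40000/60 = 0.3233333
  hemisphere S, so the sign is −
  Longitude: 163° + 22/60 + 38.8/3600 = 163 + 0.366667 + 0.010778 = 163.3774444
  W → negative
Point 4:
  φ: 40° + 11/60 + 11.15/3600 = 40 + 0.183333 + 0.003097 = 40.1864306
  S → negative
  λ: 103 + 32/60 + 15.3/3600 = 103.5375833
  E → positive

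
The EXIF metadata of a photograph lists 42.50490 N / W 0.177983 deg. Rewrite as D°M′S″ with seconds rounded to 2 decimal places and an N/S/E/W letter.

φ: whole degrees 42; 30.29400′ → 30′ and 17.6400″
Longitude: whole degrees 0; 10.67898′ → 10′ and 40.7388″

42°30′17.64″ N, 0°10′40.74″ W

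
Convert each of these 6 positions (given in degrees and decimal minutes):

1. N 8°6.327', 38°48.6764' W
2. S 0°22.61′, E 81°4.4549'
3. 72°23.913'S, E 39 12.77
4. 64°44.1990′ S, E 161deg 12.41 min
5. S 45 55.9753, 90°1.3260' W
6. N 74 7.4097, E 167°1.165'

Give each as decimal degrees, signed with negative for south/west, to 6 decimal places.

1. 8.105450, -38.811273
2. -0.376833, 81.074248
3. -72.398550, 39.212833
4. -64.736650, 161.206833
5. -45.932922, -90.022100
6. 74.123495, 167.019417

Point 1:
  Lat: 8 + 6.327/60 = 8.1054500
  N → positive
  Longitude: 48.6764′ = 0.811273°; total 38.8112733
  W ⇒ negate
Point 2:
  Latitude: 22.61′ = 0.376833°; total 0.3768333
  hemisphere S, so the sign is −
  Lon: 81 + 4.4549/60 = 81.0742483
  E → positive
Point 3:
  Latitude: 23.913′ = 0.398550°; total 72.3985500
  S → negative
  Longitude: 12.77′ = 0.212833°; total 39.2128333
  E ⇒ keep positive
Point 4:
  Latitude: 64 + 44.199/60 = 64.7366500
  S ⇒ negate
  Longitude: 161 + 12.41/60 = 161.2068333
  E → positive
Point 5:
  Latitude: 55.9753′ = 0.932922°; total 45.9329217
  hemisphere S, so the sign is −
  Lon: 90 + 1.326/60 = 90.0221000
  W ⇒ negate
Point 6:
  Latitude: 74 + 7.4097/60 = 74.1234950
  N ⇒ keep positive
  λ: 1.165′ = 0.019417°; total 167.0194167
  E ⇒ keep positive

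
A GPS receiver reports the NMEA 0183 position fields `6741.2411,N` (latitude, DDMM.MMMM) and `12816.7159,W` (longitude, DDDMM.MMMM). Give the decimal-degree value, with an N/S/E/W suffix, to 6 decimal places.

67.687352° N, 128.278598° W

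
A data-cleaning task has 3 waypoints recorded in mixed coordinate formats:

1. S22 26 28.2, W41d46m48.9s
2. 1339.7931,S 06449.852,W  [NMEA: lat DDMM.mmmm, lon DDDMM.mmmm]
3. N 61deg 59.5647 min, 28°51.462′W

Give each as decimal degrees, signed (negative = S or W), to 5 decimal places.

1. -22.44117, -41.78025
2. -13.66322, -64.83087
3. 61.99275, -28.85770

Point 1:
  Lat: 22 + 26/60 + 28.2/3600 = 22.441167
  S ⇒ negate
  Lon: 41° + 46/60 + 48.9/3600 = 41 + 0.766667 + 0.013583 = 41.780250
  hemisphere W, so the sign is −
Point 2:
  Latitude: split at 2 digits → 13° and 39.7931′; 13 + 39.7931/60 = 13.663218
  S → negative
  Lon: degrees = first 3 digits = 64, minutes = 49.852; 64 + 49.852/60 = 64.830867
  W → negative
Point 3:
  Latitude: 61 + 59.5647/60 = 61.992745
  N ⇒ keep positive
  λ: 28 + 51.462/60 = 28.857700
  hemisphere W, so the sign is −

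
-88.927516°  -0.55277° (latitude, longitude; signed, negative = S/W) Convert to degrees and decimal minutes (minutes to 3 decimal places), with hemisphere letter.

Latitude is negative → S; |value| = 88.927516
Lat: fractional part 0.927516 → 55.65096 minutes
Longitude is negative → W; |value| = 0.552770
Longitude: fractional part 0.552770 → 33.16620 minutes

88° 55.651′ S, 0° 33.166′ W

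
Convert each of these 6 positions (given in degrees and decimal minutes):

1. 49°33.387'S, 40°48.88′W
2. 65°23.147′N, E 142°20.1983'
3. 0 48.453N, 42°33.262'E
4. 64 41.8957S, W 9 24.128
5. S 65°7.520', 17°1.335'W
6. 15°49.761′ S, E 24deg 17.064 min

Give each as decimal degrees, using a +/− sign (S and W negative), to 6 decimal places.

1. -49.556450, -40.814667
2. 65.385783, 142.336638
3. 0.807550, 42.554367
4. -64.698262, -9.402133
5. -65.125333, -17.022250
6. -15.829350, 24.284400

Point 1:
  φ: 49 + 33.387/60 = 49.5564500
  S ⇒ negate
  λ: 48.88′ = 0.814667°; total 40.8146667
  W → negative
Point 2:
  φ: 65 + 23.147/60 = 65.3857833
  N ⇒ keep positive
  Longitude: 20.1983′ = 0.336638°; total 142.3366383
  E → positive
Point 3:
  Latitude: 0 + 48.453/60 = 0.8075500
  N ⇒ keep positive
  Longitude: 42 + 33.262/60 = 42.5543667
  E ⇒ keep positive
Point 4:
  Lat: 64 + 41.8957/60 = 64.6982617
  S ⇒ negate
  Lon: 24.128′ = 0.402133°; total 9.4021333
  W → negative
Point 5:
  Latitude: 7.52′ = 0.125333°; total 65.1253333
  hemisphere S, so the sign is −
  λ: 1.335′ = 0.022250°; total 17.0222500
  hemisphere W, so the sign is −
Point 6:
  φ: 15 + 49.761/60 = 15.8293500
  S ⇒ negate
  λ: 24 + 17.064/60 = 24.2844000
  E → positive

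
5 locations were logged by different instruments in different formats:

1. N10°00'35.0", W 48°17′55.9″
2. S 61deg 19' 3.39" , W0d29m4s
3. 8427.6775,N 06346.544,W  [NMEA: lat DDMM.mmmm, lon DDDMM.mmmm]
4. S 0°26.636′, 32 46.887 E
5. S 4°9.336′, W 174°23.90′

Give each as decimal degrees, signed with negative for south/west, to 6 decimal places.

Point 1:
  Latitude: 0′ + 35″ = 0.58333′; 10 + 0.58333/60 = 10.0097222
  N ⇒ keep positive
  λ: 17′ + 55.9″ = 17.93167′; 48 + 17.93167/60 = 48.2988611
  W ⇒ negate
Point 2:
  Latitude: 19′ + 3.39″ = 19.05650′; 61 + 19.05650/60 = 61.3176083
  S ⇒ negate
  λ: 29′ + 4″ = 29.06667′; 0 + 29.06667/60 = 0.4844444
  W → negative
Point 3:
  φ: split at 2 digits → 84° and 27.6775′; 84 + 27.6775/60 = 84.4612917
  N → positive
  Longitude: split at 3 digits → 063° and 46.544′; 63 + 46.544/60 = 63.7757333
  W ⇒ negate
Point 4:
  Lat: 26.636′ = 0.443933°; total 0.4439333
  S → negative
  Lon: 46.887′ = 0.781450°; total 32.7814500
  E → positive
Point 5:
  φ: 4 + 9.336/60 = 4.1556000
  S ⇒ negate
  Lon: 23.9′ = 0.398333°; total 174.3983333
  hemisphere W, so the sign is −

1. 10.009722, -48.298861
2. -61.317608, -0.484444
3. 84.461292, -63.775733
4. -0.443933, 32.781450
5. -4.155600, -174.398333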